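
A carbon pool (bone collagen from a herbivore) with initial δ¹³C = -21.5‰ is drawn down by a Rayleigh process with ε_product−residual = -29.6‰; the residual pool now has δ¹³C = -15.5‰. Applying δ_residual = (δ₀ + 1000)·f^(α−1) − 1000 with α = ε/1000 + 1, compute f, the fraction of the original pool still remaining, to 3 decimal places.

0.813

α − 1 = ε/1000 = -0.0296
(δ_res + 1000)/(δ₀ + 1000) = (-15.5 + 1000)/(-21.5 + 1000) = 984.5/978.5 = 1.006132
f = 1.006132^(1/-0.0296) = exp(ln(1.006132)/-0.0296) = exp(0.00611/-0.0296)
f = exp(-0.2065) = 0.8134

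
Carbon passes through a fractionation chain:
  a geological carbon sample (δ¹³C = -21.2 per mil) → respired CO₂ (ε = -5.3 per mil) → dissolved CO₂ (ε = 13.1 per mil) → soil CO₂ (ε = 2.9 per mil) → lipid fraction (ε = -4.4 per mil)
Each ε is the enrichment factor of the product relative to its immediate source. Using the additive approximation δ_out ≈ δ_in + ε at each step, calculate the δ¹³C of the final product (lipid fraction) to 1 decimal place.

step 1: δ ≈ -21.2 + (-5.3) = -26.5 per mil
step 2: δ ≈ -26.5 + (13.1) = -13.4 per mil
step 3: δ ≈ -13.4 + (2.9) = -10.5 per mil
step 4: δ ≈ -10.5 + (-4.4) = -14.9 per mil

-14.9 per mil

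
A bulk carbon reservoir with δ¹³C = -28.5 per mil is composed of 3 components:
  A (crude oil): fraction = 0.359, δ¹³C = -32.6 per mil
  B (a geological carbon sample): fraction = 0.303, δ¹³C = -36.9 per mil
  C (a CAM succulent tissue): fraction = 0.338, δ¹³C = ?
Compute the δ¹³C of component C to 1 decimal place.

Isotope mass balance: δ_bulk = Σ fᵢ·δᵢ.
-28.5 = 0.359×(-32.6) + 0.303×(-36.9) + 0.338×δ_C
0.338·δ_C = -28.5 − (-22.884) = -5.616
δ_C = -5.616 / 0.338 = -16.62 per mil

-16.6 per mil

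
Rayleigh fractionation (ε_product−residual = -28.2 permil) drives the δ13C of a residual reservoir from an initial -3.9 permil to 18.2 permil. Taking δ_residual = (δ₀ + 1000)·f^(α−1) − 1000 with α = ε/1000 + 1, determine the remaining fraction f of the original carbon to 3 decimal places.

0.459

α − 1 = ε/1000 = -0.0282
(δ_res + 1000)/(δ₀ + 1000) = (18.2 + 1000)/(-3.9 + 1000) = 1018.2/996.1 = 1.022187
f = 1.022187^(1/-0.0282) = exp(ln(1.022187)/-0.0282) = exp(0.02194/-0.0282)
f = exp(-0.7782) = 0.4593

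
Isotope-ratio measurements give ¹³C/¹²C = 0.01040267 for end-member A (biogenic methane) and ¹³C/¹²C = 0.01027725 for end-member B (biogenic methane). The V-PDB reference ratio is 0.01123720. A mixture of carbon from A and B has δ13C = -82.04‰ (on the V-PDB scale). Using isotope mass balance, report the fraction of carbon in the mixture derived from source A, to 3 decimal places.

δ_A = (0.01040267/0.01123720 − 1)×1000 = (0.925735 − 1)×1000 = -74.265‰
δ_B = (0.01027725/0.01123720 − 1)×1000 = (0.914574 − 1)×1000 = -85.426‰
f_A = (δ_mix − δ_B)/(δ_A − δ_B) = (-82.04 − (-85.426))/(-74.265 − (-85.426))
f_A = 3.386 / 11.161 = 0.3034

0.303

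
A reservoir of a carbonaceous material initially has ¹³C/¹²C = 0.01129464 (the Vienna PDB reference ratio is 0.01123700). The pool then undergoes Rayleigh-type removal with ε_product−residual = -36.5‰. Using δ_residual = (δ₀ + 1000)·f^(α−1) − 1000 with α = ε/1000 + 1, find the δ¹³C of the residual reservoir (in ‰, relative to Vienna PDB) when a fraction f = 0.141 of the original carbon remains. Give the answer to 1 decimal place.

79.6‰

δ₀ = (0.01129464/0.01123700 − 1)×1000 = (1.005129 − 1)×1000 = 5.129‰
α − 1 = ε/1000 = -0.0365
f^(α−1) = 0.141^(-0.0365) = 1.074122
δ_res = (5.129 + 1000) × 1.074122 − 1000 = 1079.631 − 1000 = 79.63‰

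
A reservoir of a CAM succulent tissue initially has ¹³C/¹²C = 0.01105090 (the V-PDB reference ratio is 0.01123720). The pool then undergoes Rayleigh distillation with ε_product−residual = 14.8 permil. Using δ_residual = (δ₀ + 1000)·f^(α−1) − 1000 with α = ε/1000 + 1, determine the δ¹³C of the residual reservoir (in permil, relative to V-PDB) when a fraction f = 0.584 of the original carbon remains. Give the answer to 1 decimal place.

-24.4 permil

δ₀ = (0.01105090/0.01123720 − 1)×1000 = (0.983421 − 1)×1000 = -16.579 permil
α − 1 = ε/1000 = 0.0148
f^(α−1) = 0.584^(0.0148) = 0.992071
δ_res = (-16.579 + 1000) × 0.992071 − 1000 = 975.624 − 1000 = -24.38 permil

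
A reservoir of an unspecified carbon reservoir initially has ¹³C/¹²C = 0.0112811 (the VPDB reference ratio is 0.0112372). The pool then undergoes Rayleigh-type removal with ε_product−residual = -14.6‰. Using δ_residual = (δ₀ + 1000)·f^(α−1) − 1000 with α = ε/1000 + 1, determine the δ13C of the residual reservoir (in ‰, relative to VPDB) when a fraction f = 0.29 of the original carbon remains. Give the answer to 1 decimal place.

δ₀ = (0.0112811/0.0112372 − 1)×1000 = (1.003907 − 1)×1000 = 3.907‰
α − 1 = ε/1000 = -0.0146
f^(α−1) = 0.29^(-0.0146) = 1.018237
δ_res = (3.907 + 1000) × 1.018237 − 1000 = 1022.215 − 1000 = 22.22‰

22.2‰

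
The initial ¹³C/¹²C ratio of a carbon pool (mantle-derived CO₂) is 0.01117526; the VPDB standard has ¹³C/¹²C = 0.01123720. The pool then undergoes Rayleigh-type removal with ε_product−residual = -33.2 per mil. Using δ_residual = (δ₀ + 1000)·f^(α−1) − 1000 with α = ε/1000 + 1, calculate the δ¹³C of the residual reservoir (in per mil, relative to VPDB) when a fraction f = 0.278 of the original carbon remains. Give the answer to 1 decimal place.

37.7 per mil

δ₀ = (0.01117526/0.01123720 − 1)×1000 = (0.994488 − 1)×1000 = -5.512 per mil
α − 1 = ε/1000 = -0.0332
f^(α−1) = 0.278^(-0.0332) = 1.043417
δ_res = (-5.512 + 1000) × 1.043417 − 1000 = 1037.665 − 1000 = 37.67 per mil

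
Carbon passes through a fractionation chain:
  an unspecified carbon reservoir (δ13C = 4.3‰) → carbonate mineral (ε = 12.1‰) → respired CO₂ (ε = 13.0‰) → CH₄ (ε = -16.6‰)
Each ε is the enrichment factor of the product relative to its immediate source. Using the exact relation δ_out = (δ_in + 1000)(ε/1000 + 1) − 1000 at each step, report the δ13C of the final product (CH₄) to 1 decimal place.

12.6‰

step 1: δ = (4.30 + 1000)·(12.1/1000 + 1) − 1000 = 16.45‰
step 2: δ = (16.45 + 1000)·(13.0/1000 + 1) − 1000 = 29.67‰
step 3: δ = (29.67 + 1000)·(-16.6/1000 + 1) − 1000 = 12.57‰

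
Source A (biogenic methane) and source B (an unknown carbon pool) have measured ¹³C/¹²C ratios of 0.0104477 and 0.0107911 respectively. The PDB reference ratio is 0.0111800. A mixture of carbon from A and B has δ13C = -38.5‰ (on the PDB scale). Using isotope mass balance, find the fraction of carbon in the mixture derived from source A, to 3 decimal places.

0.121

δ_A = (0.0104477/0.0111800 − 1)×1000 = (0.934499 − 1)×1000 = -65.501‰
δ_B = (0.0107911/0.0111800 − 1)×1000 = (0.965215 − 1)×1000 = -34.785‰
f_A = (δ_mix − δ_B)/(δ_A − δ_B) = (-38.5 − (-34.785))/(-65.501 − (-34.785))
f_A = -3.715 / -30.716 = 0.1209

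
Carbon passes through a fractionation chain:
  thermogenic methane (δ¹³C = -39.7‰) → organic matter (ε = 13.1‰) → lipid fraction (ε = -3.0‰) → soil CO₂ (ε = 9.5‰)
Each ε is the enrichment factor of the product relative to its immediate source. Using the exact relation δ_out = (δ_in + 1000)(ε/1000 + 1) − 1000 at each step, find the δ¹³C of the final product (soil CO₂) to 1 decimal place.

step 1: δ = (-39.70 + 1000)·(13.1/1000 + 1) − 1000 = -27.12‰
step 2: δ = (-27.12 + 1000)·(-3.0/1000 + 1) − 1000 = -30.04‰
step 3: δ = (-30.04 + 1000)·(9.5/1000 + 1) − 1000 = -20.82‰

-20.8‰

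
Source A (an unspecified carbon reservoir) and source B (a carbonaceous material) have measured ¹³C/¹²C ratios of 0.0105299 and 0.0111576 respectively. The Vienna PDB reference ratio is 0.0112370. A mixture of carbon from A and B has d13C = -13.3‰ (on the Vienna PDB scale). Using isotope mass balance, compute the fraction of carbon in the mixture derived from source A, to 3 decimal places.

0.112

δ_A = (0.0105299/0.0112370 − 1)×1000 = (0.937074 − 1)×1000 = -62.926‰
δ_B = (0.0111576/0.0112370 − 1)×1000 = (0.992934 − 1)×1000 = -7.066‰
f_A = (δ_mix − δ_B)/(δ_A − δ_B) = (-13.3 − (-7.066))/(-62.926 − (-7.066))
f_A = -6.234 / -55.860 = 0.1116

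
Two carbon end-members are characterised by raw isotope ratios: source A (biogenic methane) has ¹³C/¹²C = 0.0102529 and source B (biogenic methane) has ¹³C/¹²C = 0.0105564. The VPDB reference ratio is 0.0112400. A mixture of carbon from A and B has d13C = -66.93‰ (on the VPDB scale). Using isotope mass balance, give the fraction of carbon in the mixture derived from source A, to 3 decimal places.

δ_A = (0.0102529/0.0112400 − 1)×1000 = (0.912180 − 1)×1000 = -87.820‰
δ_B = (0.0105564/0.0112400 − 1)×1000 = (0.939181 − 1)×1000 = -60.819‰
f_A = (δ_mix − δ_B)/(δ_A − δ_B) = (-66.93 − (-60.819))/(-87.820 − (-60.819))
f_A = -6.111 / -27.002 = 0.2263

0.226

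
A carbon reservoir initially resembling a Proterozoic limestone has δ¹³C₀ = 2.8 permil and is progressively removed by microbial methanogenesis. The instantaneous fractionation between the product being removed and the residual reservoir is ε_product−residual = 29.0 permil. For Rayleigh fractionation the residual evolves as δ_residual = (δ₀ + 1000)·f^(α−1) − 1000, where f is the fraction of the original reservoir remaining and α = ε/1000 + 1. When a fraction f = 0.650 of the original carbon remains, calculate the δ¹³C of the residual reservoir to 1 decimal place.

-9.6 permil

Rayleigh residual: δ_res = (δ₀ + 1000)·f^(α−1) − 1000
α = ε/1000 + 1 = 1.02900, so α − 1 = 0.02900
f^(α−1) = 0.650^(0.02900) = 0.987585
δ_res = (2.8 + 1000) × 0.987585 − 1000 = 990.350 − 1000 = -9.65 permil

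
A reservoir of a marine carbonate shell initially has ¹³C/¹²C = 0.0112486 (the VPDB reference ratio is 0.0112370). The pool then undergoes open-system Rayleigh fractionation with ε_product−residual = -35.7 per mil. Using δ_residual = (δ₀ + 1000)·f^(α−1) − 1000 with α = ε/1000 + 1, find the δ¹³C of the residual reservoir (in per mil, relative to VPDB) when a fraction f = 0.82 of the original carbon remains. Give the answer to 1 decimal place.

δ₀ = (0.0112486/0.0112370 − 1)×1000 = (1.001032 − 1)×1000 = 1.032 per mil
α − 1 = ε/1000 = -0.0357
f^(α−1) = 0.82^(-0.0357) = 1.007110
δ_res = (1.032 + 1000) × 1.007110 − 1000 = 1008.149 − 1000 = 8.15 per mil

8.1 per mil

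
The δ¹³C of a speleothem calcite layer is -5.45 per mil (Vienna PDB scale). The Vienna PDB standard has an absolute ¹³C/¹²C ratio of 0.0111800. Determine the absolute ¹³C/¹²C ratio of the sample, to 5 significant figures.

R_sample = R_standard × (δ¹³C/1000 + 1)
R_sample = 0.0111800 × (-5.45/1000 + 1) = 0.0111800 × 0.994550
R_sample = 0.0111191

0.011119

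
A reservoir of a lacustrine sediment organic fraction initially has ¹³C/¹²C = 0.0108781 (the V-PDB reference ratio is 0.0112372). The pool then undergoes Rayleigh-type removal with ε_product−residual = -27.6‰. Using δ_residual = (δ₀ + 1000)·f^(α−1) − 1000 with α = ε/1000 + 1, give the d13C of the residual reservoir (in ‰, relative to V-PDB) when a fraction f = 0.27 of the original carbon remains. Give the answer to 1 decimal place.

3.7‰

δ₀ = (0.0108781/0.0112372 − 1)×1000 = (0.968044 − 1)×1000 = -31.956‰
α − 1 = ε/1000 = -0.0276
f^(α−1) = 0.27^(-0.0276) = 1.036798
δ_res = (-31.956 + 1000) × 1.036798 − 1000 = 1003.666 − 1000 = 3.67‰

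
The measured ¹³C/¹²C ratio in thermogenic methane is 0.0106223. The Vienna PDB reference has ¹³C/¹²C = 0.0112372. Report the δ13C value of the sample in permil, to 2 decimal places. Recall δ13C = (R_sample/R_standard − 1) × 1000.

-54.72 permil

δ13C = (R_sample / R_standard − 1) × 1000
R_sample / R_standard = 0.0106223 / 0.0112372 = 0.945280
δ13C = (0.945280 − 1) × 1000 = -54.720 permil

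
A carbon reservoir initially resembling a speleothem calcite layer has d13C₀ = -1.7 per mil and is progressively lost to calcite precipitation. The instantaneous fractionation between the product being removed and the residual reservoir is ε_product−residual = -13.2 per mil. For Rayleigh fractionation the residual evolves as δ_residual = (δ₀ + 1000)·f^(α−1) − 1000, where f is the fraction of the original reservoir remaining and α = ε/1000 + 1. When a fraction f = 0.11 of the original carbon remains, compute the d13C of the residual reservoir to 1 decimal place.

27.8 per mil

Rayleigh residual: δ_res = (δ₀ + 1000)·f^(α−1) − 1000
α = ε/1000 + 1 = 0.98680, so α − 1 = -0.01320
f^(α−1) = 0.11^(-0.01320) = 1.029565
δ_res = (-1.7 + 1000) × 1.029565 − 1000 = 1027.814 − 1000 = 27.81 per mil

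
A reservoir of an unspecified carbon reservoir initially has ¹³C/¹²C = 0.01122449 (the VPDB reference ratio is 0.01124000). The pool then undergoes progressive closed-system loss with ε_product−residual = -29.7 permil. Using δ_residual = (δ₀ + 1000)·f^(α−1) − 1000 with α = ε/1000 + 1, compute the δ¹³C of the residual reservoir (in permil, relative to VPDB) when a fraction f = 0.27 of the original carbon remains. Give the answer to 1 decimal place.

38.2 permil

δ₀ = (0.01122449/0.01124000 − 1)×1000 = (0.998620 − 1)×1000 = -1.380 permil
α − 1 = ε/1000 = -0.0297
f^(α−1) = 0.27^(-0.0297) = 1.039653
δ_res = (-1.380 + 1000) × 1.039653 − 1000 = 1038.219 − 1000 = 38.22 permil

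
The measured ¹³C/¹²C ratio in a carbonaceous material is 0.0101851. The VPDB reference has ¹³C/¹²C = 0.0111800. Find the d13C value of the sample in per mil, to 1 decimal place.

d13C = (R_sample / R_standard − 1) × 1000
R_sample / R_standard = 0.0101851 / 0.0111800 = 0.911011
d13C = (0.911011 − 1) × 1000 = -88.99 per mil

-89.0 per mil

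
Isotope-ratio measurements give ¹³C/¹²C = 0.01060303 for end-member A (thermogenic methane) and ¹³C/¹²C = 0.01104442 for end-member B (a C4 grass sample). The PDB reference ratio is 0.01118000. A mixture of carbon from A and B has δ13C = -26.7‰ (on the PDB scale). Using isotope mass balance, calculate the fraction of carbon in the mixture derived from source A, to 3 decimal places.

δ_A = (0.01060303/0.01118000 − 1)×1000 = (0.948393 − 1)×1000 = -51.607‰
δ_B = (0.01104442/0.01118000 − 1)×1000 = (0.987873 − 1)×1000 = -12.127‰
f_A = (δ_mix − δ_B)/(δ_A − δ_B) = (-26.7 − (-12.127))/(-51.607 − (-12.127))
f_A = -14.573 / -39.480 = 0.3691

0.369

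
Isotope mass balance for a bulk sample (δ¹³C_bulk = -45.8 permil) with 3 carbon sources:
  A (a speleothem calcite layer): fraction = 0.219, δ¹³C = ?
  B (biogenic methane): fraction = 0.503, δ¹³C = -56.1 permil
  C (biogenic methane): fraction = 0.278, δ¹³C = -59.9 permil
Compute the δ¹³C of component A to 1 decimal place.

Isotope mass balance: δ_bulk = Σ fᵢ·δᵢ.
-45.8 = 0.219×δ_A + 0.503×(-56.1) + 0.278×(-59.9)
0.219·δ_A = -45.8 − (-44.870) = -0.929
δ_A = -0.929 / 0.219 = -4.24 permil

-4.2 permil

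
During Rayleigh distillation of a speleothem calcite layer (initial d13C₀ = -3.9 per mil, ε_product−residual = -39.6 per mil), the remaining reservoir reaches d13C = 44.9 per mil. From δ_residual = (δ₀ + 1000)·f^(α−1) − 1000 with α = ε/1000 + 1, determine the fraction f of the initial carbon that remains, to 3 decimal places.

0.299

α − 1 = ε/1000 = -0.0396
(δ_res + 1000)/(δ₀ + 1000) = (44.9 + 1000)/(-3.9 + 1000) = 1044.9/996.1 = 1.048991
f = 1.048991^(1/-0.0396) = exp(ln(1.048991)/-0.0396) = exp(0.04783/-0.0396)
f = exp(-1.2078) = 0.2989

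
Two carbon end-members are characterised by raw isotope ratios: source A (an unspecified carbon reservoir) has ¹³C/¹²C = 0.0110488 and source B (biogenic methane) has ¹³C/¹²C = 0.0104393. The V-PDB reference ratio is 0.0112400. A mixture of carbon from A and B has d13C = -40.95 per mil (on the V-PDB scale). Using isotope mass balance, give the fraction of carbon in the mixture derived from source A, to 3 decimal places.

δ_A = (0.0110488/0.0112400 − 1)×1000 = (0.982989 − 1)×1000 = -17.011 per mil
δ_B = (0.0104393/0.0112400 − 1)×1000 = (0.928763 − 1)×1000 = -71.237 per mil
f_A = (δ_mix − δ_B)/(δ_A − δ_B) = (-40.95 − (-71.237))/(-17.011 − (-71.237))
f_A = 30.287 / 54.226 = 0.5585

0.559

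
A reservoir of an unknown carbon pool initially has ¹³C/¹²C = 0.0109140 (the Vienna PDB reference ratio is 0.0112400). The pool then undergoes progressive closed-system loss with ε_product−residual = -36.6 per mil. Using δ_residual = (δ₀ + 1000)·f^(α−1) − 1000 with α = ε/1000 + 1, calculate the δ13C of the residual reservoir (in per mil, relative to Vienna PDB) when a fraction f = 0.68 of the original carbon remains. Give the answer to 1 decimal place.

δ₀ = (0.0109140/0.0112400 − 1)×1000 = (0.970996 − 1)×1000 = -29.004 per mil
α − 1 = ε/1000 = -0.0366
f^(α−1) = 0.68^(-0.0366) = 1.014215
δ_res = (-29.004 + 1000) × 1.014215 − 1000 = 984.799 − 1000 = -15.20 per mil

-15.2 per mil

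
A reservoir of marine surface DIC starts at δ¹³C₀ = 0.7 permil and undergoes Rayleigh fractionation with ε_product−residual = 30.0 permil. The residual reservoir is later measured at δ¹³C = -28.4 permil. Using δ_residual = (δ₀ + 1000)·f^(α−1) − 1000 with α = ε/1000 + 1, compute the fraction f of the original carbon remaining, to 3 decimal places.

0.374

α − 1 = ε/1000 = 0.0300
(δ_res + 1000)/(δ₀ + 1000) = (-28.4 + 1000)/(0.7 + 1000) = 971.6/1000.7 = 0.970920
f = 0.970920^(1/0.0300) = exp(ln(0.970920)/0.0300) = exp(-0.02951/0.0300)
f = exp(-0.9837) = 0.3739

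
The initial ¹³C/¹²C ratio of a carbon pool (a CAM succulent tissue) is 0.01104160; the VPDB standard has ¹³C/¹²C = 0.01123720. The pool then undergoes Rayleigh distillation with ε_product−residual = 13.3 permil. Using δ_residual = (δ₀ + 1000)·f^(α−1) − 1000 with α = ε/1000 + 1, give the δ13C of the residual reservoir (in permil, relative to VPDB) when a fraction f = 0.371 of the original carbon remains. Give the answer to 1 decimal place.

δ₀ = (0.01104160/0.01123720 − 1)×1000 = (0.982594 − 1)×1000 = -17.406 permil
α − 1 = ε/1000 = 0.0133
f^(α−1) = 0.371^(0.0133) = 0.986899
δ_res = (-17.406 + 1000) × 0.986899 − 1000 = 969.720 − 1000 = -30.28 permil

-30.3 permil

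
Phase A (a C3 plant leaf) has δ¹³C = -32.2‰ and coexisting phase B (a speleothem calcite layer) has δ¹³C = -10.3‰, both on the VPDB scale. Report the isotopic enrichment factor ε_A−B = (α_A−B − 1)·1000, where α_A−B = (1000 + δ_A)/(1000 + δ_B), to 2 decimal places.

-22.13‰

α_A−B = (1000 + -32.2) / (1000 + -10.3) = 967.8 / 989.7 = 0.977872
ε_A−B = (0.977872 − 1) × 1000 = -22.128‰
(The approximation ε ≈ δ_A − δ_B would give -21.9‰.)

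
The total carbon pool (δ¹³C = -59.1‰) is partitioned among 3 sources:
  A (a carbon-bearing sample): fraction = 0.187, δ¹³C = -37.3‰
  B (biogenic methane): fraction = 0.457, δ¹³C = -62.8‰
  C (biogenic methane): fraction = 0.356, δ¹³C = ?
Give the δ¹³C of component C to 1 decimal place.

-65.8‰

Isotope mass balance: δ_bulk = Σ fᵢ·δᵢ.
-59.1 = 0.187×(-37.3) + 0.457×(-62.8) + 0.356×δ_C
0.356·δ_C = -59.1 − (-35.675) = -23.425
δ_C = -23.425 / 0.356 = -65.80‰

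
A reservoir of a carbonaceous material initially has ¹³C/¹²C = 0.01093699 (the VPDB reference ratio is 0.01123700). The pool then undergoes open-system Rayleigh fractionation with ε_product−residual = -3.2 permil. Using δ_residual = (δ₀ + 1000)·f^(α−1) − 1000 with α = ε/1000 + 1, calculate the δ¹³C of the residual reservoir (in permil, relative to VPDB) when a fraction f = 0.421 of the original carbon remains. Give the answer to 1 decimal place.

δ₀ = (0.01093699/0.01123700 − 1)×1000 = (0.973302 − 1)×1000 = -26.698 permil
α − 1 = ε/1000 = -0.0032
f^(α−1) = 0.421^(-0.0032) = 1.002772
δ_res = (-26.698 + 1000) × 1.002772 − 1000 = 976.000 − 1000 = -24.00 permil

-24.0 permil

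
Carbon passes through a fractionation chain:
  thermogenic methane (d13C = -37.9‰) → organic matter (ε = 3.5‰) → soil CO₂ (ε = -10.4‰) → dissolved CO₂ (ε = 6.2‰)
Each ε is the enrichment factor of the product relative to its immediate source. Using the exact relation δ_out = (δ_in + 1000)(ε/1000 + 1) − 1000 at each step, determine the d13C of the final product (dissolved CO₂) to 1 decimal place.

-38.6‰

step 1: δ = (-37.90 + 1000)·(3.5/1000 + 1) − 1000 = -34.53‰
step 2: δ = (-34.53 + 1000)·(-10.4/1000 + 1) − 1000 = -44.57‰
step 3: δ = (-44.57 + 1000)·(6.2/1000 + 1) − 1000 = -38.65‰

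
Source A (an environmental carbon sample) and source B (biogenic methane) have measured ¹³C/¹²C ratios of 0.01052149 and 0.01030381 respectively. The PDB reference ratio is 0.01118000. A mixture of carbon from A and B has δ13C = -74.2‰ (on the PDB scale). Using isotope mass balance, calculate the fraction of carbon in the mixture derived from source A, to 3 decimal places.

δ_A = (0.01052149/0.01118000 − 1)×1000 = (0.941099 − 1)×1000 = -58.901‰
δ_B = (0.01030381/0.01118000 − 1)×1000 = (0.921629 − 1)×1000 = -78.371‰
f_A = (δ_mix − δ_B)/(δ_A − δ_B) = (-74.2 − (-78.371))/(-58.901 − (-78.371))
f_A = 4.171 / 19.470 = 0.2142

0.214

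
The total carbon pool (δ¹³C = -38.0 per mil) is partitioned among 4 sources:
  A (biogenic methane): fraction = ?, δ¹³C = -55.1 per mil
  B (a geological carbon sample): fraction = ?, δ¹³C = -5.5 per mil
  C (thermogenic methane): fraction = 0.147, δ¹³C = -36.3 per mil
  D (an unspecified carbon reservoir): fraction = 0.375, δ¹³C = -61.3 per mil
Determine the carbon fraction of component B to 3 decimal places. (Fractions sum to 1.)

Let f_B and f_A be the unknown fractions; fractions sum to 1 so f_B + f_A = 0.478.
Mass balance: Σ fᵢ·δᵢ = δ_bulk ⇒ f_B·(-5.5) + f_A·(-55.1) = -38.0 − (-28.324) = -9.676
Substitute f_A = 0.478 − f_B:
f_B·(-5.5 − -55.1) = -9.676 − 0.478×(-55.1) = 16.661
f_B = 16.661 / 49.6 = 0.3359

0.336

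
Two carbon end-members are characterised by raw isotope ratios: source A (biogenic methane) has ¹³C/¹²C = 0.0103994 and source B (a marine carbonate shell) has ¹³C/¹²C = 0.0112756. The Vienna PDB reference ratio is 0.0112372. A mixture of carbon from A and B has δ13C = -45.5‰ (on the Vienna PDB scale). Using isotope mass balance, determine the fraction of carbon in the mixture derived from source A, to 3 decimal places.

δ_A = (0.0103994/0.0112372 − 1)×1000 = (0.925444 − 1)×1000 = -74.556‰
δ_B = (0.0112756/0.0112372 − 1)×1000 = (1.003417 − 1)×1000 = 3.417‰
f_A = (δ_mix − δ_B)/(δ_A − δ_B) = (-45.5 − (3.417))/(-74.556 − (3.417))
f_A = -48.917 / -77.973 = 0.6274

0.627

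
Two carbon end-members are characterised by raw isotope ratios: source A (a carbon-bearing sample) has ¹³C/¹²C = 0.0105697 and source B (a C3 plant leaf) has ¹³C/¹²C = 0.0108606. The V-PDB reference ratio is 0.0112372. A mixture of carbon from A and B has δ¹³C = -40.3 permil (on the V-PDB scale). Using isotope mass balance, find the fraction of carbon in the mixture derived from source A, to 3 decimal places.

0.262

δ_A = (0.0105697/0.0112372 − 1)×1000 = (0.940599 − 1)×1000 = -59.401 permil
δ_B = (0.0108606/0.0112372 − 1)×1000 = (0.966486 − 1)×1000 = -33.514 permil
f_A = (δ_mix − δ_B)/(δ_A − δ_B) = (-40.3 − (-33.514))/(-59.401 − (-33.514))
f_A = -6.786 / -25.887 = 0.2621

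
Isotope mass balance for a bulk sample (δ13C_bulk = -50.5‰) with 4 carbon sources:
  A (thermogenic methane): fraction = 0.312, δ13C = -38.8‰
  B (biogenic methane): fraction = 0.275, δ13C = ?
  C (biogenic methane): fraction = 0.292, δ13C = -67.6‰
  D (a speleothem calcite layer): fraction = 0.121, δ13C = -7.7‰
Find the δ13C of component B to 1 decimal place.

Isotope mass balance: δ_bulk = Σ fᵢ·δᵢ.
-50.5 = 0.312×(-38.8) + 0.275×δ_B + 0.292×(-67.6) + 0.121×(-7.7)
0.275·δ_B = -50.5 − (-32.776) = -17.724
δ_B = -17.724 / 0.275 = -64.45‰

-64.4‰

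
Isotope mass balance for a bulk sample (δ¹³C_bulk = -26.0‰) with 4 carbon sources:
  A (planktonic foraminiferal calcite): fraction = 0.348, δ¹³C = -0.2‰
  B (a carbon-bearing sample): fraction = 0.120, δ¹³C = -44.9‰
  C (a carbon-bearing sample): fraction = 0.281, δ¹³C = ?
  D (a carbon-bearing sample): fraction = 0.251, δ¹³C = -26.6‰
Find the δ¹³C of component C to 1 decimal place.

Isotope mass balance: δ_bulk = Σ fᵢ·δᵢ.
-26.0 = 0.348×(-0.2) + 0.120×(-44.9) + 0.281×δ_C + 0.251×(-26.6)
0.281·δ_C = -26.0 − (-12.134) = -13.866
δ_C = -13.866 / 0.281 = -49.34‰

-49.3‰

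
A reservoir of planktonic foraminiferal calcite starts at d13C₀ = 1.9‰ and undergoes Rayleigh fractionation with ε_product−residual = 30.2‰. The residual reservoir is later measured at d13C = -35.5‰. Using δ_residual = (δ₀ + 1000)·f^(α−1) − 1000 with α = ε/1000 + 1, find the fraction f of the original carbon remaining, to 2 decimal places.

α − 1 = ε/1000 = 0.0302
(δ_res + 1000)/(δ₀ + 1000) = (-35.5 + 1000)/(1.9 + 1000) = 964.5/1001.9 = 0.962671
f = 0.962671^(1/0.0302) = exp(ln(0.962671)/0.0302) = exp(-0.03804/0.0302)
f = exp(-1.2597) = 0.2837

0.28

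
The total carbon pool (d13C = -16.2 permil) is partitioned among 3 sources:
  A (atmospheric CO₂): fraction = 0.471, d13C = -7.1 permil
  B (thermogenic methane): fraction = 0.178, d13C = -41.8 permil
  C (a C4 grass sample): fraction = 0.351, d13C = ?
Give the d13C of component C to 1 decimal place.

-15.4 permil

Isotope mass balance: δ_bulk = Σ fᵢ·δᵢ.
-16.2 = 0.471×(-7.1) + 0.178×(-41.8) + 0.351×δ_C
0.351·δ_C = -16.2 − (-10.784) = -5.415
δ_C = -5.415 / 0.351 = -15.43 permil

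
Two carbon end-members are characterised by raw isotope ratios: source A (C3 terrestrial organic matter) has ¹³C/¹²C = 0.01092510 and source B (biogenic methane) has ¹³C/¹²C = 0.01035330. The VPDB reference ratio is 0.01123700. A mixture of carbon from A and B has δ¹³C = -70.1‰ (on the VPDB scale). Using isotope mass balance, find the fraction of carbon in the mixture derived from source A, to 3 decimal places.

δ_A = (0.01092510/0.01123700 − 1)×1000 = (0.972243 − 1)×1000 = -27.757‰
δ_B = (0.01035330/0.01123700 − 1)×1000 = (0.921358 − 1)×1000 = -78.642‰
f_A = (δ_mix − δ_B)/(δ_A − δ_B) = (-70.1 − (-78.642))/(-27.757 − (-78.642))
f_A = 8.542 / 50.885 = 0.1679

0.168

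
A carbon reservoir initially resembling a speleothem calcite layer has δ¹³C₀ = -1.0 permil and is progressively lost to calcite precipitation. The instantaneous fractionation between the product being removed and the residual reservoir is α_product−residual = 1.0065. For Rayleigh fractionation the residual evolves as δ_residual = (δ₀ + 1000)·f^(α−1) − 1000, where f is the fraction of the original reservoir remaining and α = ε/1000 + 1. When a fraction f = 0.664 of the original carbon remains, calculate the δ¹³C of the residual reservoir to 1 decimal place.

-3.7 permil

Rayleigh residual: δ_res = (δ₀ + 1000)·f^(α−1) − 1000
α − 1 = 0.00650
f^(α−1) = 0.664^(0.00650) = 0.997342
δ_res = (-1.0 + 1000) × 0.997342 − 1000 = 996.345 − 1000 = -3.66 permil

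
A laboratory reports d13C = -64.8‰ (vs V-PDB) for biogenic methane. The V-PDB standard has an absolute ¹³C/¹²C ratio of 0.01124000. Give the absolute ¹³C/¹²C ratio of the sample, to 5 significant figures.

R_sample = R_standard × (d13C/1000 + 1)
R_sample = 0.01124000 × (-64.8/1000 + 1) = 0.01124000 × 0.935200
R_sample = 0.0105116

0.010512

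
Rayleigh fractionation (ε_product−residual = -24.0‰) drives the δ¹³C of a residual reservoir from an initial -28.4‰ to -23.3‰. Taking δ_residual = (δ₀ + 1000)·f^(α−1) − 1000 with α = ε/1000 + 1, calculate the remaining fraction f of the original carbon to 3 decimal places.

α − 1 = ε/1000 = -0.0240
(δ_res + 1000)/(δ₀ + 1000) = (-23.3 + 1000)/(-28.4 + 1000) = 976.7/971.6 = 1.005249
f = 1.005249^(1/-0.0240) = exp(ln(1.005249)/-0.0240) = exp(0.00524/-0.0240)
f = exp(-0.2181) = 0.8040

0.804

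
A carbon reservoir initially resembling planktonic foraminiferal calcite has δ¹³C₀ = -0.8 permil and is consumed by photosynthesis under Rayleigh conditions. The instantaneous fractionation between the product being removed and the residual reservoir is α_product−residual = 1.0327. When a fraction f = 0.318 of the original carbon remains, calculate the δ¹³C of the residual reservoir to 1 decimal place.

-37.5 permil

Rayleigh residual: δ_res = (δ₀ + 1000)·f^(α−1) − 1000
α − 1 = 0.03270
f^(α−1) = 0.318^(0.03270) = 0.963229
δ_res = (-0.8 + 1000) × 0.963229 − 1000 = 962.458 − 1000 = -37.54 permil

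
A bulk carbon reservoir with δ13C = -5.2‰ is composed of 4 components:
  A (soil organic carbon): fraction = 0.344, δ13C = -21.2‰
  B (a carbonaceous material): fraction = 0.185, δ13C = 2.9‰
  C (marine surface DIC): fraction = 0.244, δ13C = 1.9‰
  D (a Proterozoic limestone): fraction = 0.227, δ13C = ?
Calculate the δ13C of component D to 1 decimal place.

4.8‰

Isotope mass balance: δ_bulk = Σ fᵢ·δᵢ.
-5.2 = 0.344×(-21.2) + 0.185×(2.9) + 0.244×(1.9) + 0.227×δ_D
0.227·δ_D = -5.2 − (-6.293) = 1.093
δ_D = 1.093 / 0.227 = 4.81‰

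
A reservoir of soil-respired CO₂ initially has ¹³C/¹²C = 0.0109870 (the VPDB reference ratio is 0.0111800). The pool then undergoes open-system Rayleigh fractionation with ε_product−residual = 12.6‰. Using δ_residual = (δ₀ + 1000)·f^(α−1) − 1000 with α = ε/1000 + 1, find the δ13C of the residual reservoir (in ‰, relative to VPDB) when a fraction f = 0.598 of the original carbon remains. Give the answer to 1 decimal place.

-23.6‰

δ₀ = (0.0109870/0.0111800 − 1)×1000 = (0.982737 − 1)×1000 = -17.263‰
α − 1 = ε/1000 = 0.0126
f^(α−1) = 0.598^(0.0126) = 0.993542
δ_res = (-17.263 + 1000) × 0.993542 − 1000 = 976.391 − 1000 = -23.61‰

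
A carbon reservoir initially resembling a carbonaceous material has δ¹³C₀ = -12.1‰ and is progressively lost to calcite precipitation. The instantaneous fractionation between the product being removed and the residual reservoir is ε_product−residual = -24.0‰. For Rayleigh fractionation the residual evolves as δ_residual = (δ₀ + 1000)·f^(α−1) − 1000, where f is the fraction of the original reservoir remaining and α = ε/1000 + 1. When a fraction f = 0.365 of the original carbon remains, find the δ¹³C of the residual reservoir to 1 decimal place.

Rayleigh residual: δ_res = (δ₀ + 1000)·f^(α−1) − 1000
α = ε/1000 + 1 = 0.97600, so α − 1 = -0.02400
f^(α−1) = 0.365^(-0.02400) = 1.024484
δ_res = (-12.1 + 1000) × 1.024484 − 1000 = 1012.087 − 1000 = 12.09‰

12.1‰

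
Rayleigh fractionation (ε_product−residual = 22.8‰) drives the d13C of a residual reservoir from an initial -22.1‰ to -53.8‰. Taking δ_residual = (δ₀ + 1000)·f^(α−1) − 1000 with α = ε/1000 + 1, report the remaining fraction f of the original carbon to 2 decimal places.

α − 1 = ε/1000 = 0.0228
(δ_res + 1000)/(δ₀ + 1000) = (-53.8 + 1000)/(-22.1 + 1000) = 946.2/977.9 = 0.967584
f = 0.967584^(1/0.0228) = exp(ln(0.967584)/0.0228) = exp(-0.03295/0.0228)
f = exp(-1.4453) = 0.2357

0.24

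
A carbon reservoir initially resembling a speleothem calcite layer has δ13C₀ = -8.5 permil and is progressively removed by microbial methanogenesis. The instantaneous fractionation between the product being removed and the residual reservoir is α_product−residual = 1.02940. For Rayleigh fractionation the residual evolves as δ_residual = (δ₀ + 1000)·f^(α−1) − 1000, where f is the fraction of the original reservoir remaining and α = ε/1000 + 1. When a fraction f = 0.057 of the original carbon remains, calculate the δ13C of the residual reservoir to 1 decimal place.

Rayleigh residual: δ_res = (δ₀ + 1000)·f^(α−1) − 1000
α − 1 = 0.02940
f^(α−1) = 0.057^(0.02940) = 0.919227
δ_res = (-8.5 + 1000) × 0.919227 − 1000 = 911.413 − 1000 = -88.59 permil

-88.6 permil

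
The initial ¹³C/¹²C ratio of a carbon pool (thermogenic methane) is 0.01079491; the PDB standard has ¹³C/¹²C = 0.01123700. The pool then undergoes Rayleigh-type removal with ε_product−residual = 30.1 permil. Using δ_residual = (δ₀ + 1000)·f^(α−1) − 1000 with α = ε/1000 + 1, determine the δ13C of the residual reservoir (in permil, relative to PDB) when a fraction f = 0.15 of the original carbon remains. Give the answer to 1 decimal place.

δ₀ = (0.01079491/0.01123700 − 1)×1000 = (0.960658 − 1)×1000 = -39.342 permil
α − 1 = ε/1000 = 0.0301
f^(α−1) = 0.15^(0.0301) = 0.944496
δ_res = (-39.342 + 1000) × 0.944496 − 1000 = 907.338 − 1000 = -92.66 permil

-92.7 permil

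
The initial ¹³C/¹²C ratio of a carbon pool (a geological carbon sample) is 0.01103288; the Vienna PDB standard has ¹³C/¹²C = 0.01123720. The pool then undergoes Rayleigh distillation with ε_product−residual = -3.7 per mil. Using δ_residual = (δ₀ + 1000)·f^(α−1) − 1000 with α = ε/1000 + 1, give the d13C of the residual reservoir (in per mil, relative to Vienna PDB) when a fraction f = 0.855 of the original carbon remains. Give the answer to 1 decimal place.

δ₀ = (0.01103288/0.01123720 − 1)×1000 = (0.981818 − 1)×1000 = -18.182 per mil
α − 1 = ε/1000 = -0.0037
f^(α−1) = 0.855^(-0.0037) = 1.000580
δ_res = (-18.182 + 1000) × 1.000580 − 1000 = 982.387 − 1000 = -17.61 per mil

-17.6 per mil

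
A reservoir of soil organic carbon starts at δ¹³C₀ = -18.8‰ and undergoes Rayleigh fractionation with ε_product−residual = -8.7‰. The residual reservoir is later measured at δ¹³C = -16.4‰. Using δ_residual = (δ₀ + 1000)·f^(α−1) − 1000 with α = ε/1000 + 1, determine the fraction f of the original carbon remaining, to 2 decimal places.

0.76

α − 1 = ε/1000 = -0.0087
(δ_res + 1000)/(δ₀ + 1000) = (-16.4 + 1000)/(-18.8 + 1000) = 983.6/981.2 = 1.002446
f = 1.002446^(1/-0.0087) = exp(ln(1.002446)/-0.0087) = exp(0.00244/-0.0087)
f = exp(-0.2808) = 0.7552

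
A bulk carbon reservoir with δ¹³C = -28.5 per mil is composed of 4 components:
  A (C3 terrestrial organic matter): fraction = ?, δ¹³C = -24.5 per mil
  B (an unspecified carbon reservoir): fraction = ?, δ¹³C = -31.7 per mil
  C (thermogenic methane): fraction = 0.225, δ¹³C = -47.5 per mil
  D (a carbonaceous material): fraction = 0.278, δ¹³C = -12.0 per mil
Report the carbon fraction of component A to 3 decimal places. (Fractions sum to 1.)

0.178

Let f_A and f_B be the unknown fractions; fractions sum to 1 so f_A + f_B = 0.497.
Mass balance: Σ fᵢ·δᵢ = δ_bulk ⇒ f_A·(-24.5) + f_B·(-31.7) = -28.5 − (-14.024) = -14.476
Substitute f_B = 0.497 − f_A:
f_A·(-24.5 − -31.7) = -14.476 − 0.497×(-31.7) = 1.278
f_A = 1.278 / 7.2 = 0.1776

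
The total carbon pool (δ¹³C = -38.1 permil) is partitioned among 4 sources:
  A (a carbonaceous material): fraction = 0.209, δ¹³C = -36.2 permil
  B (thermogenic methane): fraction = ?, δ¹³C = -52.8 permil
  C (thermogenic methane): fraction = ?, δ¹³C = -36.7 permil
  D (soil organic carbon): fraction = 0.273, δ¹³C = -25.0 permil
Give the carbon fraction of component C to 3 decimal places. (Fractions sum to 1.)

Let f_C and f_B be the unknown fractions; fractions sum to 1 so f_C + f_B = 0.518.
Mass balance: Σ fᵢ·δᵢ = δ_bulk ⇒ f_C·(-36.7) + f_B·(-52.8) = -38.1 − (-14.391) = -23.709
Substitute f_B = 0.518 − f_C:
f_C·(-36.7 − -52.8) = -23.709 − 0.518×(-52.8) = 3.641
f_C = 3.641 / 16.1 = 0.2262

0.226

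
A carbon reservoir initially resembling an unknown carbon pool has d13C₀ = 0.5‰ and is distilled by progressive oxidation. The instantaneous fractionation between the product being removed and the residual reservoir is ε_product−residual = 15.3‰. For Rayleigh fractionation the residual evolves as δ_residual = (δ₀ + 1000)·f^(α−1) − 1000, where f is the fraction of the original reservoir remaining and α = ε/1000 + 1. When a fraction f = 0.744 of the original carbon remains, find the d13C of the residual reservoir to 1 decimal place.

-4.0‰

Rayleigh residual: δ_res = (δ₀ + 1000)·f^(α−1) − 1000
α = ε/1000 + 1 = 1.01530, so α − 1 = 0.01530
f^(α−1) = 0.744^(0.01530) = 0.995486
δ_res = (0.5 + 1000) × 0.995486 − 1000 = 995.984 − 1000 = -4.02‰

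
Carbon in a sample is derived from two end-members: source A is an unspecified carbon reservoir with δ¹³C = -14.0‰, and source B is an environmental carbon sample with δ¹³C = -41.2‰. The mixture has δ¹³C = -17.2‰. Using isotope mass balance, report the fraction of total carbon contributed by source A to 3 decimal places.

0.882

δ_mix = f_A·δ_A + (1 − f_A)·δ_B  ⇒  f_A = (δ_mix − δ_B)/(δ_A − δ_B)
f_A = (-17.2 − (-41.2)) / (-14.0 − (-41.2))
f_A = 24.0 / 27.2 = 0.8824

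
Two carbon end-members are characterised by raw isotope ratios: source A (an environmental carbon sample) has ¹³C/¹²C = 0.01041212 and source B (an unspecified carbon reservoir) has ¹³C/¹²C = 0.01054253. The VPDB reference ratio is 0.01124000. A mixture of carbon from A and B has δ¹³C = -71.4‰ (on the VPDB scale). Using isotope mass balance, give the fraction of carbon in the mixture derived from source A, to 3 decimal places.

δ_A = (0.01041212/0.01124000 − 1)×1000 = (0.926345 − 1)×1000 = -73.655‰
δ_B = (0.01054253/0.01124000 − 1)×1000 = (0.937948 − 1)×1000 = -62.052‰
f_A = (δ_mix − δ_B)/(δ_A − δ_B) = (-71.4 − (-62.052))/(-73.655 − (-62.052))
f_A = -9.348 / -11.602 = 0.8057

0.806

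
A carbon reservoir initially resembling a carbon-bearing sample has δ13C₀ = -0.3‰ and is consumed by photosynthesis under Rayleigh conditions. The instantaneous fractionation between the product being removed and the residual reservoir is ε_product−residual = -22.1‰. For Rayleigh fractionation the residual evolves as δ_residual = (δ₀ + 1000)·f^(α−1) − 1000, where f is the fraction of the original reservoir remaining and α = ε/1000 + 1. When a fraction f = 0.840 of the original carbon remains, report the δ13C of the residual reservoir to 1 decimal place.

3.6‰

Rayleigh residual: δ_res = (δ₀ + 1000)·f^(α−1) − 1000
α = ε/1000 + 1 = 0.97790, so α − 1 = -0.02210
f^(α−1) = 0.840^(-0.02210) = 1.003861
δ_res = (-0.3 + 1000) × 1.003861 − 1000 = 1003.559 − 1000 = 3.56‰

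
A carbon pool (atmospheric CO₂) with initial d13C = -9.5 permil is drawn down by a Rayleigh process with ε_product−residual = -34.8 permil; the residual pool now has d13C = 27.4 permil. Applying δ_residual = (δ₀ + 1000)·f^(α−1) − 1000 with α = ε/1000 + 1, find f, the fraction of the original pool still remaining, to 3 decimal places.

0.350

α − 1 = ε/1000 = -0.0348
(δ_res + 1000)/(δ₀ + 1000) = (27.4 + 1000)/(-9.5 + 1000) = 1027.4/990.5 = 1.037254
f = 1.037254^(1/-0.0348) = exp(ln(1.037254)/-0.0348) = exp(0.03658/-0.0348)
f = exp(-1.0511) = 0.3496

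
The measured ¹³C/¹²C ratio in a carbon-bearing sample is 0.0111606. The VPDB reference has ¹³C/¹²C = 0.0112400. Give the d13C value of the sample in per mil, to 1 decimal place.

-7.1 per mil

d13C = (R_sample / R_standard − 1) × 1000
R_sample / R_standard = 0.0111606 / 0.0112400 = 0.992936
d13C = (0.992936 − 1) × 1000 = -7.06 per mil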